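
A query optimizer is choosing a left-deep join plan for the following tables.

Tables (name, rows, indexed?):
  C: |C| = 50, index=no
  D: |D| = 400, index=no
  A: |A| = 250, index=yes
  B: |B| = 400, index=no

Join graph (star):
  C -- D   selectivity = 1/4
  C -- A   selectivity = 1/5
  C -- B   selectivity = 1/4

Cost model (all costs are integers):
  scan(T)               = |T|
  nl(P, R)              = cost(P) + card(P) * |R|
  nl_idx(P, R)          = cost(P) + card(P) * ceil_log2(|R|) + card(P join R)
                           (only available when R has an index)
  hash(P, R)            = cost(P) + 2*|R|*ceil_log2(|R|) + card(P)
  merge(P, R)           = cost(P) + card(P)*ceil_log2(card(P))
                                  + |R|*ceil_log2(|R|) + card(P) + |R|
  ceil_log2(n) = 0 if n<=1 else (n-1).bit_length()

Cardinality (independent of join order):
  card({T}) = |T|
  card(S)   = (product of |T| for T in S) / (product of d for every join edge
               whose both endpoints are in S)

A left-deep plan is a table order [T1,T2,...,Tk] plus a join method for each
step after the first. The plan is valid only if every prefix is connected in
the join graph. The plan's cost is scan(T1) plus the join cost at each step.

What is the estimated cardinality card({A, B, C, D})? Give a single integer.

Tables in S: A(250), B(400), C(50), D(400)
Edges inside S: C-D(d=4), C-A(d=5), C-B(d=4)
numerator = 250 * 400 * 50 * 400 = 2000000000
denominator = 4 * 5 * 4 = 80
card(S) = 2000000000 / 80 = 25000000

25000000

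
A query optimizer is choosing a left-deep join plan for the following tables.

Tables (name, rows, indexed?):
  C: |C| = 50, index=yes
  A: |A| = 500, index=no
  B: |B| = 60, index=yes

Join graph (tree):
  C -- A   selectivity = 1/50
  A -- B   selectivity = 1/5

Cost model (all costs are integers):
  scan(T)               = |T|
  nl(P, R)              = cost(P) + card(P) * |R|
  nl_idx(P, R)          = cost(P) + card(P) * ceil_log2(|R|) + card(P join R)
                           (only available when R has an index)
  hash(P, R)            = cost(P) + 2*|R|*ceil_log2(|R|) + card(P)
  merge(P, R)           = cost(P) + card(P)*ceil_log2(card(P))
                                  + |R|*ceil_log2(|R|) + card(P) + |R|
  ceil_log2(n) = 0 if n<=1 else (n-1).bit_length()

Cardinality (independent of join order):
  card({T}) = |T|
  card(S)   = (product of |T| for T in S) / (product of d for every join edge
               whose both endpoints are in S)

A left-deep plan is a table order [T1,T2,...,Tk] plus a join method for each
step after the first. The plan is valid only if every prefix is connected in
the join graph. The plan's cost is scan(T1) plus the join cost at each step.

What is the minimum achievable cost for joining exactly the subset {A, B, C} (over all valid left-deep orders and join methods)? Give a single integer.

Selinger DP over subsets of {A,B,C}:
  {C}: scan cost=50, card=50
  {A}: scan cost=500, card=500
  {B}: scan cost=60, card=60
  {AC}: card=500; try (C,hash)→1600, (C,nl_idx)→4000, (A,merge)→5400, (C,merge)→5850, (A,hash)→9100, (A,nl)→25050 …(+1); best=1600 via (C,hash)
  {AB}: card=6000; try (B,hash)→1720, (A,merge)→5480, (B,merge)→5920, (A,hash)→9120, (B,nl_idx)→9500, (A,nl)→30060 …(+1); best=1720 via (B,hash)
  {ABC}: card=6000; try (B,hash)→2820, (B,merge)→7020, (C,hash)→8320, (B,nl_idx)→10600, (B,nl)→31600, (C,nl_idx)→43720 …(+2); best=2820 via (B,hash)

2820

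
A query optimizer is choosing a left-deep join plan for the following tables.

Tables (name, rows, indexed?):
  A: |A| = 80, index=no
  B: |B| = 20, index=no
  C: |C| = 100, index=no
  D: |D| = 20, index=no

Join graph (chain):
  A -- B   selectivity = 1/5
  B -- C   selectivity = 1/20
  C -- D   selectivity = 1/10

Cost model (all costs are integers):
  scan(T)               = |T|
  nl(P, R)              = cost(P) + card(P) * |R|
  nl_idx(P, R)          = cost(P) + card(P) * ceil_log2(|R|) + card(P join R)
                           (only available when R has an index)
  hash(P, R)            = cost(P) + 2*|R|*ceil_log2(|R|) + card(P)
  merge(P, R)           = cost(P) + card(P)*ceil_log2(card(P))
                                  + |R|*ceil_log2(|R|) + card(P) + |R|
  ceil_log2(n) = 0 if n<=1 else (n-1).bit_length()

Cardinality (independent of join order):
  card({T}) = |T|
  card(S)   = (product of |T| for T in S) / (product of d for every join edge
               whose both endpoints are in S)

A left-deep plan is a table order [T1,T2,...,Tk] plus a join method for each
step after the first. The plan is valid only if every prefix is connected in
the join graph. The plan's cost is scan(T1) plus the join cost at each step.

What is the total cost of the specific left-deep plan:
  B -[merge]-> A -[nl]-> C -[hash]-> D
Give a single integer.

step 1: scan B: cost=20, card=20
step 2: join A via merge
    card(P join A) = 20*80/(5) = 320
    cost = 20 + 20*5 + 80*7 + 20 + 80 = 780
step 3: join C via nl
    card(P join C) = 320*100/(20) = 1600
    cost = 780 + 320*100 = 32780
step 4: join D via hash
    card(P join D) = 1600*20/(10) = 3200
    cost = 32780 + 2*20*5 + 1600 = 34580

34580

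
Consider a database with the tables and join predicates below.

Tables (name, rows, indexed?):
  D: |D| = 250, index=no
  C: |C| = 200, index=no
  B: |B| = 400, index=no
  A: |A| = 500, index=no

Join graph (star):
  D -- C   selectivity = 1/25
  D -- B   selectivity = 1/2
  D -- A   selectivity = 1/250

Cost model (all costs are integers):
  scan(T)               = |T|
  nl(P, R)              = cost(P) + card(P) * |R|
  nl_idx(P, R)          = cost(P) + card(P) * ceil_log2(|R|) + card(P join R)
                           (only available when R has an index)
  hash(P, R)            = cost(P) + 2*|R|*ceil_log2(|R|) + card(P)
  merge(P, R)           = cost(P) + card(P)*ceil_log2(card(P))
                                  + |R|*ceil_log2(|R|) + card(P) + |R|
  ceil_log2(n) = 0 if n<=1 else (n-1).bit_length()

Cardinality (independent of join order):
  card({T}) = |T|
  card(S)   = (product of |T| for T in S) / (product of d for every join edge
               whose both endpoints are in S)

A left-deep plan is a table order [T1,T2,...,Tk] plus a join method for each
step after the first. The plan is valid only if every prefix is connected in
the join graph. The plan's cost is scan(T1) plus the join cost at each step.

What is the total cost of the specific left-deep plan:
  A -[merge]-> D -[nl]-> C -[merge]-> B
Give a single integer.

163750

step 1: scan A: cost=500, card=500
step 2: join D via merge
    card(P join D) = 500*250/(250) = 500
    cost = 500 + 500*9 + 250*8 + 500 + 250 = 7750
step 3: join C via nl
    card(P join C) = 500*200/(25) = 4000
    cost = 7750 + 500*200 = 107750
step 4: join B via merge
    card(P join B) = 4000*400/(2) = 800000
    cost = 107750 + 4000*12 + 400*9 + 4000 + 400 = 163750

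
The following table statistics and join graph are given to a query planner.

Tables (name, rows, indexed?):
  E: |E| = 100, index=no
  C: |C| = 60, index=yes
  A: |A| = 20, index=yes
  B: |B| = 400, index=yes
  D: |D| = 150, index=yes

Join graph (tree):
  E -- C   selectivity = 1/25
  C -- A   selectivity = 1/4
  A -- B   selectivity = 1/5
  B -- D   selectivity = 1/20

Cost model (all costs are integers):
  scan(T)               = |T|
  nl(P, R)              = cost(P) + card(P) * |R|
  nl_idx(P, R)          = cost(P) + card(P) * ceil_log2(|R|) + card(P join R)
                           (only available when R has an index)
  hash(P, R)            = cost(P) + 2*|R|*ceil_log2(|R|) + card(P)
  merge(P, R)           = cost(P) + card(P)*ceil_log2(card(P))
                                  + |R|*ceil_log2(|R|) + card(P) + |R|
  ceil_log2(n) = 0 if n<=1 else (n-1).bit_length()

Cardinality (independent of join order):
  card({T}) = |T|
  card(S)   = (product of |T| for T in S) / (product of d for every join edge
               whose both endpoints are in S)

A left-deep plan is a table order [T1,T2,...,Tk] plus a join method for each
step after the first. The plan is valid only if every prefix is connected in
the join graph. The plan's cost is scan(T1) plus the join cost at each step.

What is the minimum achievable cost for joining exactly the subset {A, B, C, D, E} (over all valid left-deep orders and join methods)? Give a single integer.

Selinger DP over subsets of {A,B,C,D,E}:
  {E}: scan cost=100, card=100
  {C}: scan cost=60, card=60
  {A}: scan cost=20, card=20
  {B}: scan cost=400, card=400
  {D}: scan cost=150, card=150
  {CE}: card=240; try (C,hash)→920, (C,nl_idx)→940, (E,merge)→1280, (C,merge)→1320, (E,hash)→1520, (E,nl)→6060 …(+1); best=920 via (C,hash)
  {AC}: card=300; try (A,hash)→320, (C,nl_idx)→440, (C,merge)→560, (A,merge)→600, (A,nl_idx)→660, (C,hash)→760 …(+2); best=320 via (A,hash)
  {AB}: card=1600; try (A,hash)→1000, (B,nl_idx)→1800, (A,nl_idx)→4000, (B,merge)→4140, (A,merge)→4520, (B,hash)→7240 …(+2); best=1000 via (A,hash)
  {BD}: card=3000; try (D,hash)→3200, (B,nl_idx)→4500, (B,merge)→5500, (D,merge)→5750, (D,nl_idx)→6600, (B,hash)→7500 …(+2); best=3200 via (D,hash)
  {ACE}: card=1200; try (A,hash)→1360, (E,hash)→2020, (A,merge)→3200, (A,nl_idx)→3320, (E,merge)→4120, (A,nl)→5720 …(+1); best=1360 via (A,hash)
  {ABC}: card=24000; try (C,hash)→3320, (B,merge)→7320, (B,hash)→7820, (C,merge)→20620, (B,nl_idx)→27020, (C,nl_idx)→34600 …(+2); best=3320 via (C,hash)
  {ABD}: card=12000; try (D,hash)→5000, (A,hash)→6400, (D,merge)→21550, (D,nl_idx)→25800, (A,nl_idx)→30200, (A,merge)→42320 …(+2); best=5000 via (D,hash)
  {ABCE}: card=96000; try (B,hash)→9760, (B,merge)→19760, (E,hash)→28720, (B,nl_idx)→108160, (E,merge)→388120, (B,nl)→481360 …(+1); best=9760 via (B,hash)
  {ABCD}: card=180000; try (C,hash)→17720, (D,hash)→29720, (C,merge)→185420, (C,nl_idx)→257000, (D,nl_idx)→375320, (D,merge)→388670 …(+2); best=17720 via (C,hash)
  {ABCDE}: card=720000; try (D,hash)→108160, (E,hash)→199120, (D,nl_idx)→1497760, (D,merge)→1739110, (E,merge)→3438520, (D,nl)→14409760 …(+1); best=108160 via (D,hash)

108160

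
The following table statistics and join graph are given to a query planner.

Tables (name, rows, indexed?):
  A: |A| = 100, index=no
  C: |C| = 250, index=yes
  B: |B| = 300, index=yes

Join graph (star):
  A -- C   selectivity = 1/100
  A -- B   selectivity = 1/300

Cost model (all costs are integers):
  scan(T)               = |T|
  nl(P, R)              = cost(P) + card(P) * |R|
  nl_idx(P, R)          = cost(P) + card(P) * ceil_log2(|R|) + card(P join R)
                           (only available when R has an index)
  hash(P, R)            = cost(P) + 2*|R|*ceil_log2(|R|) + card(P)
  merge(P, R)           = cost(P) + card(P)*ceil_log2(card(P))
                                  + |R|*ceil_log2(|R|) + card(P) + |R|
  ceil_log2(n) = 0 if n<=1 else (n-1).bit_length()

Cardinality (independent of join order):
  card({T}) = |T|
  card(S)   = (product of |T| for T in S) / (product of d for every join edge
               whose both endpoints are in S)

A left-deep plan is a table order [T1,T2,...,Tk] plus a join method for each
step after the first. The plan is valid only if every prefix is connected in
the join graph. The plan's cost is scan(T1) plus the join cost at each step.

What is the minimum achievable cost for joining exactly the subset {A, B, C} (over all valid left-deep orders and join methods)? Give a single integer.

2150

Selinger DP over subsets of {A,B,C}:
  {A}: scan cost=100, card=100
  {C}: scan cost=250, card=250
  {B}: scan cost=300, card=300
  {AC}: card=250; try (C,nl_idx)→1150, (A,hash)→1900, (C,merge)→3150, (A,merge)→3300, (C,hash)→4200, (C,nl)→25100 …(+1); best=1150 via (C,nl_idx)
  {AB}: card=100; try (B,nl_idx)→1100, (A,hash)→2000, (B,merge)→3900, (A,merge)→4100, (B,hash)→5600, (B,nl)→30100 …(+1); best=1100 via (B,nl_idx)
  {ABC}: card=250; try (C,nl_idx)→2150, (B,nl_idx)→3650, (C,merge)→4150, (C,hash)→5200, (B,merge)→6400, (B,hash)→6800 …(+2); best=2150 via (C,nl_idx)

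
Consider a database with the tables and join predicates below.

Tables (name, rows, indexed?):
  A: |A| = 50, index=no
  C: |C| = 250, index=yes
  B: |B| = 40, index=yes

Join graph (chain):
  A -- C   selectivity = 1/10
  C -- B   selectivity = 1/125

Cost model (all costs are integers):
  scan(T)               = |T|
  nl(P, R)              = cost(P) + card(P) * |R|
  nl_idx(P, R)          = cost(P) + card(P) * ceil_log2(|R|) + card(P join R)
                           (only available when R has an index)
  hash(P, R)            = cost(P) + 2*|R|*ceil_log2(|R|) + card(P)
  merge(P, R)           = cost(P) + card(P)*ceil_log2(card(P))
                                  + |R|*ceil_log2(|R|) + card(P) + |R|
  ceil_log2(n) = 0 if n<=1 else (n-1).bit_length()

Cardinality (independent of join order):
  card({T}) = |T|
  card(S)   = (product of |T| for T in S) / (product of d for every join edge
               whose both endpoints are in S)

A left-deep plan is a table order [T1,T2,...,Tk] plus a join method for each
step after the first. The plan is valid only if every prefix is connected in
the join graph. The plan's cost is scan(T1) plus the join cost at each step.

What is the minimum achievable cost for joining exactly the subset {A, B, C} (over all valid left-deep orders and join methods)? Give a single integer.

Selinger DP over subsets of {A,B,C}:
  {A}: scan cost=50, card=50
  {C}: scan cost=250, card=250
  {B}: scan cost=40, card=40
  {AC}: card=1250; try (A,hash)→1100, (C,nl_idx)→1700, (C,merge)→2650, (A,merge)→2850, (C,hash)→4100, (C,nl)→12550 …(+1); best=1100 via (A,hash)
  {BC}: card=80; try (C,nl_idx)→440, (B,hash)→980, (B,nl_idx)→1830, (C,merge)→2570, (B,merge)→2780, (C,hash)→4080 …(+2); best=440 via (C,nl_idx)
  {ABC}: card=400; try (A,hash)→1120, (A,merge)→1430, (B,hash)→2830, (A,nl)→4440, (B,nl_idx)→9000, (B,merge)→16380 …(+1); best=1120 via (A,hash)

1120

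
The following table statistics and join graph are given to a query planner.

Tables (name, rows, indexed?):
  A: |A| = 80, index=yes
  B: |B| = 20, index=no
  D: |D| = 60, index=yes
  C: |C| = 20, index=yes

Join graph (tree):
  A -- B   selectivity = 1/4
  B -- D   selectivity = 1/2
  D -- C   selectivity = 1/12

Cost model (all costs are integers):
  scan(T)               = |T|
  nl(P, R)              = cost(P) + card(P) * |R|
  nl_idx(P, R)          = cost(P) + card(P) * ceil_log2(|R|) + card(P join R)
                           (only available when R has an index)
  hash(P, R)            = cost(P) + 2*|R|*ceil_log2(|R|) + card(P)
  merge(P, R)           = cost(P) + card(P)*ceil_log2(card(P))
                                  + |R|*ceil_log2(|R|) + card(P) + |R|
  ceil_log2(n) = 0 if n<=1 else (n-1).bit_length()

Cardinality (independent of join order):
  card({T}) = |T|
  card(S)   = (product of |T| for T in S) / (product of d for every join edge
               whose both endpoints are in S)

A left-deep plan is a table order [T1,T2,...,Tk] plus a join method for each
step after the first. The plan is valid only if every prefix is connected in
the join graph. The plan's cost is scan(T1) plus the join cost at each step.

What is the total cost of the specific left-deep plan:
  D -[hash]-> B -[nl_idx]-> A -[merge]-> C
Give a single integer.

step 1: scan D: cost=60, card=60
step 2: join B via hash
    card(P join B) = 60*20/(2) = 600
    cost = 60 + 2*20*5 + 60 = 320
step 3: join A via nl_idx
    card(P join A) = 600*80/(4) = 12000
    cost = 320 + 600*7 + 12000 = 16520
step 4: join C via merge
    card(P join C) = 12000*20/(12) = 20000
    cost = 16520 + 12000*14 + 20*5 + 12000 + 20 = 196640

196640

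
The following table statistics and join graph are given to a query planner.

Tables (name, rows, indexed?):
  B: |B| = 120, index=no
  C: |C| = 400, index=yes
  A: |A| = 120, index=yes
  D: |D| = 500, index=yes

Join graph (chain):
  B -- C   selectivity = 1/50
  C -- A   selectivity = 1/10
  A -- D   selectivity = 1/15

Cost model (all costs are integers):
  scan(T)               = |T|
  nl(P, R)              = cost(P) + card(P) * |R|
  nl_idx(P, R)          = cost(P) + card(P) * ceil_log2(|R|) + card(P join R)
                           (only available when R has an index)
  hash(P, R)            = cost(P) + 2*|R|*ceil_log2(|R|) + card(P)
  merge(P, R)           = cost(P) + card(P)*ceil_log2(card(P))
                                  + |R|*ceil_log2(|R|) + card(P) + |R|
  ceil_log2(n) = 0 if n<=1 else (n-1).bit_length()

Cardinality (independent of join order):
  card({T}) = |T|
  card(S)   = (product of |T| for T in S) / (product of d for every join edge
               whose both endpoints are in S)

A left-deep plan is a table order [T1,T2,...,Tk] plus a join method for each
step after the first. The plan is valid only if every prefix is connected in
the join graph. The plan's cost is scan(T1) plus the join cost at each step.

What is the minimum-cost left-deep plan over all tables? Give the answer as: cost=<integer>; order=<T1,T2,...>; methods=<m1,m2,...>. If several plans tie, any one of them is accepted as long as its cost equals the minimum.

Selinger DP (subsets sized 1..n):
  {B}: scan cost=120, card=120
  {C}: scan cost=400, card=400
  {A}: scan cost=120, card=120
  {D}: scan cost=500, card=500
  {BC}: card=960; try (C,nl_idx)→2160, (B,hash)→2480, (C,merge)→5080, (B,merge)→5360, (C,hash)→7440, (C,nl)→48120 …(+1); best=2160 via (C,nl_idx)
  {AC}: card=4800; try (A,hash)→2480, (C,merge)→5080, (A,merge)→5360, (C,nl_idx)→6000, (C,hash)→7440, (A,nl_idx)→8000 …(+2); best=2480 via (A,hash)
  {AD}: card=4000; try (A,hash)→2680, (D,nl_idx)→5200, (D,merge)→6080, (A,merge)→6460, (A,nl_idx)→8000, (D,hash)→9240 …(+2); best=2680 via (A,hash)
  {ABC}: card=11520; try (A,hash)→4800, (B,hash)→8960, (A,merge)→13680, (A,nl_idx)→20400, (B,merge)→70640, (A,nl)→117360 …(+1); best=4800 via (A,hash)
  {ACD}: card=160000; try (C,hash)→13880, (D,hash)→16280, (C,merge)→58680, (D,merge)→74680, (C,nl_idx)→198680, (D,nl_idx)→205680 …(+2); best=13880 via (C,hash)
  {ABCD}: card=384000; try (D,hash)→25320, (B,hash)→175560, (D,merge)→182600, (D,nl_idx)→492480, (B,merge)→3054840, (D,nl)→5764800 …(+1); best=25320 via (D,hash)

cost=25320; order=B,C,A,D; methods=nl_idx,hash,hash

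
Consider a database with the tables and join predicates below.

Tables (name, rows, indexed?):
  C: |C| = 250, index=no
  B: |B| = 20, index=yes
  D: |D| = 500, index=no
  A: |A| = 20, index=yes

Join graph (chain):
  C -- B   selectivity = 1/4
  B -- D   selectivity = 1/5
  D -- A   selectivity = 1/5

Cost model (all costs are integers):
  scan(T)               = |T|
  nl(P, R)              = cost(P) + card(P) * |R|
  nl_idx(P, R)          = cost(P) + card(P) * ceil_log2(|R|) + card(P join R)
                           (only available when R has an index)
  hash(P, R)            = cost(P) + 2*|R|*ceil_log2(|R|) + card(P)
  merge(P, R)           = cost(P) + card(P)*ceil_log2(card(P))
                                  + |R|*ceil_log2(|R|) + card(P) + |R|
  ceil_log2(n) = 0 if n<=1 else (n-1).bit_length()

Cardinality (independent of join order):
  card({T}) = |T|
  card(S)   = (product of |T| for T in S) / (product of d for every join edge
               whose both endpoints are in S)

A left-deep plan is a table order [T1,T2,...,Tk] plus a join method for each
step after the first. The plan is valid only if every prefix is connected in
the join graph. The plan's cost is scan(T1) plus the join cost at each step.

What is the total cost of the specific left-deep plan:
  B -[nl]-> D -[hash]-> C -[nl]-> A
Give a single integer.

2516020

step 1: scan B: cost=20, card=20
step 2: join D via nl
    card(P join D) = 20*500/(5) = 2000
    cost = 20 + 20*500 = 10020
step 3: join C via hash
    card(P join C) = 2000*250/(4) = 125000
    cost = 10020 + 2*250*8 + 2000 = 16020
step 4: join A via nl
    card(P join A) = 125000*20/(5) = 500000
    cost = 16020 + 125000*20 = 2516020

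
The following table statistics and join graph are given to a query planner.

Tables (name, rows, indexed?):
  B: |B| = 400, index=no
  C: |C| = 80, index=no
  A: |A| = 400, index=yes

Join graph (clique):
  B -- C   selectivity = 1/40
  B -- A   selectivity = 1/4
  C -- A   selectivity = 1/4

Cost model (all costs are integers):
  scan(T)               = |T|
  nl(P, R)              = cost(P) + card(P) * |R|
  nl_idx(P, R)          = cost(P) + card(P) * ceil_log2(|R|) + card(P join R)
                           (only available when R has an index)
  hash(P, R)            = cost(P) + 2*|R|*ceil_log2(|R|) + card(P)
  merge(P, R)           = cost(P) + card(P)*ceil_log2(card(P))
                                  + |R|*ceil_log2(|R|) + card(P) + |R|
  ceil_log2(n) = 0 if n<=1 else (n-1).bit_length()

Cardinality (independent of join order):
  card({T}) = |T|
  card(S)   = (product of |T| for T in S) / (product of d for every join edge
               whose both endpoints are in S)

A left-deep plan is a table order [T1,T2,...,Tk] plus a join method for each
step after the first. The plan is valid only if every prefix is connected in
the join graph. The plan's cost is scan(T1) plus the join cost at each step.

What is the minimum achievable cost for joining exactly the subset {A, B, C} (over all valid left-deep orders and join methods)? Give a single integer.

9920

Selinger DP over subsets of {A,B,C}:
  {B}: scan cost=400, card=400
  {C}: scan cost=80, card=80
  {A}: scan cost=400, card=400
  {BC}: card=800; try (C,hash)→1920, (B,merge)→4720, (C,merge)→5040, (B,hash)→7360, (B,nl)→32080, (C,nl)→32400; best=1920 via (C,hash)
  {AB}: card=40000; try (B,hash)→8000, (A,hash)→8000, (B,merge)→8400, (A,merge)→8400, (A,nl_idx)→44000, (B,nl)→160400 …(+1); best=8000 via (B,hash)
  {AC}: card=8000; try (C,hash)→1920, (A,merge)→4720, (C,merge)→5040, (A,hash)→7360, (A,nl_idx)→8800, (A,nl)→32080 …(+1); best=1920 via (C,hash)
  {ABC}: card=20000; try (A,hash)→9920, (A,merge)→14720, (B,hash)→17120, (A,nl_idx)→29120, (C,hash)→49120, (B,merge)→117920 …(+4); best=9920 via (A,hash)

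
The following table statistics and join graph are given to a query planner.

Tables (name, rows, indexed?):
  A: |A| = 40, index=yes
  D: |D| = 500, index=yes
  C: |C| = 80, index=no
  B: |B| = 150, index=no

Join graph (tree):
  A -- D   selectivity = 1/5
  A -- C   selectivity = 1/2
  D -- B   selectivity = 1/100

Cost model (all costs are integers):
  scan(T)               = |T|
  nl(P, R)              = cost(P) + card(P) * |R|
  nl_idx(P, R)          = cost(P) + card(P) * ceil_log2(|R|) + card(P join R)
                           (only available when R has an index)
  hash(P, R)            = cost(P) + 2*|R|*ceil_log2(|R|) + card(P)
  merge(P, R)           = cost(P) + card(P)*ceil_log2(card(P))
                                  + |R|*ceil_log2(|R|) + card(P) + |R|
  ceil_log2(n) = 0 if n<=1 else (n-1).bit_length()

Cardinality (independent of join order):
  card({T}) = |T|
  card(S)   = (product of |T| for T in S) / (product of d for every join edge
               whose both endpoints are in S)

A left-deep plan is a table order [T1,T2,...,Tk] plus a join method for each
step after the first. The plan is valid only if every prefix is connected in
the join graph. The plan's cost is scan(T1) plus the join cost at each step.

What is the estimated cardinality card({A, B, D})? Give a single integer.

Tables in S: A(40), B(150), D(500)
Edges inside S: A-D(d=5), D-B(d=100)
numerator = 40 * 150 * 500 = 3000000
denominator = 5 * 100 = 500
card(S) = 3000000 / 500 = 6000

6000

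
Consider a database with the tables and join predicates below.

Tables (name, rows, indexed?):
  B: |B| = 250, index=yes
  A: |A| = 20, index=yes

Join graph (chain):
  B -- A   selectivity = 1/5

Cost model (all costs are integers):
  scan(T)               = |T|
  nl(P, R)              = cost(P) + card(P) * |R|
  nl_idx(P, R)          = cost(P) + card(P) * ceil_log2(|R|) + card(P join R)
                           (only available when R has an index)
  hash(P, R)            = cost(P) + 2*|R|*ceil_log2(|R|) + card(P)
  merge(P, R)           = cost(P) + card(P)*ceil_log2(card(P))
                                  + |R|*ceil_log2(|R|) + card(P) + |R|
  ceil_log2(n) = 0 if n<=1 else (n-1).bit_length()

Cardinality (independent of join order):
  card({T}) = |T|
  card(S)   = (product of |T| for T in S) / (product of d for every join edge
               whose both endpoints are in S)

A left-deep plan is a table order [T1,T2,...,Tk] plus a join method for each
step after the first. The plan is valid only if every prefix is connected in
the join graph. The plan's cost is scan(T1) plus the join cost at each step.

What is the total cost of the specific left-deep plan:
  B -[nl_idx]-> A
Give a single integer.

step 1: scan B: cost=250, card=250
step 2: join A via nl_idx
    card(P join A) = 250*20/(5) = 1000
    cost = 250 + 250*5 + 1000 = 2500

2500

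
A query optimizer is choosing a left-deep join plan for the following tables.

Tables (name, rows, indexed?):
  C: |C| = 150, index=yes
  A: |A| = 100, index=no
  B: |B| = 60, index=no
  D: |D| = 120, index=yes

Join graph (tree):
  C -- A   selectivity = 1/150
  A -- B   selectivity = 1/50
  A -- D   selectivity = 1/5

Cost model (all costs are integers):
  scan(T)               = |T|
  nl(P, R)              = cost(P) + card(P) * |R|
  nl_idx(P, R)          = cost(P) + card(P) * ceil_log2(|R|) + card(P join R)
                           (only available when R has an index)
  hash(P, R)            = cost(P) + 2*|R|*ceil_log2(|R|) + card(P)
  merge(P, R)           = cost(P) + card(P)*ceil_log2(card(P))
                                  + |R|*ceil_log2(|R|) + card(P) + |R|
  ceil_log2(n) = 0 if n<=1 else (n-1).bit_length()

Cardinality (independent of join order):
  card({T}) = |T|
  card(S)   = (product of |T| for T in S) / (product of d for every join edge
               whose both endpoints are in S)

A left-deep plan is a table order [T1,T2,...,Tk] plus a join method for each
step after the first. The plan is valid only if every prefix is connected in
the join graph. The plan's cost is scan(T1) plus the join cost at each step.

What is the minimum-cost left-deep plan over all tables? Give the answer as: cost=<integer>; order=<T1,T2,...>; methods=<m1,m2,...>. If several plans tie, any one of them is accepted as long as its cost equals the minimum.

Selinger DP (subsets sized 1..n):
  {C}: scan cost=150, card=150
  {A}: scan cost=100, card=100
  {B}: scan cost=60, card=60
  {D}: scan cost=120, card=120
  {AC}: card=100; try (C,nl_idx)→1000, (A,hash)→1700, (C,merge)→2250, (A,merge)→2300, (C,hash)→2600, (C,nl)→15100 …(+1); best=1000 via (C,nl_idx)
  {AB}: card=120; try (B,hash)→920, (A,merge)→1280, (B,merge)→1320, (A,hash)→1520, (A,nl)→6060, (B,nl)→6100; best=920 via (B,hash)
  {AD}: card=2400; try (A,hash)→1640, (D,merge)→1860, (D,hash)→1880, (A,merge)→1880, (D,nl_idx)→3200, (D,nl)→12100 …(+1); best=1640 via (A,hash)
  {ABC}: card=120; try (B,hash)→1820, (C,nl_idx)→2000, (B,merge)→2220, (C,merge)→3230, (C,hash)→3440, (B,nl)→7000 …(+1); best=1820 via (B,hash)
  {ACD}: card=2400; try (D,merge)→2760, (D,hash)→2780, (D,nl_idx)→4100, (C,hash)→6440, (D,nl)→13000, (C,nl_idx)→23240 …(+2); best=2760 via (D,merge)
  {ABD}: card=2880; try (D,hash)→2720, (D,merge)→2840, (D,nl_idx)→4640, (B,hash)→4760, (D,nl)→15320, (B,merge)→33260 …(+1); best=2720 via (D,hash)
  {ABCD}: card=2880; try (D,hash)→3620, (D,merge)→3740, (D,nl_idx)→5540, (B,hash)→5880, (C,hash)→8000, (D,nl)→16220 …(+5); best=3620 via (D,hash)

cost=3620; order=A,C,B,D; methods=nl_idx,hash,hash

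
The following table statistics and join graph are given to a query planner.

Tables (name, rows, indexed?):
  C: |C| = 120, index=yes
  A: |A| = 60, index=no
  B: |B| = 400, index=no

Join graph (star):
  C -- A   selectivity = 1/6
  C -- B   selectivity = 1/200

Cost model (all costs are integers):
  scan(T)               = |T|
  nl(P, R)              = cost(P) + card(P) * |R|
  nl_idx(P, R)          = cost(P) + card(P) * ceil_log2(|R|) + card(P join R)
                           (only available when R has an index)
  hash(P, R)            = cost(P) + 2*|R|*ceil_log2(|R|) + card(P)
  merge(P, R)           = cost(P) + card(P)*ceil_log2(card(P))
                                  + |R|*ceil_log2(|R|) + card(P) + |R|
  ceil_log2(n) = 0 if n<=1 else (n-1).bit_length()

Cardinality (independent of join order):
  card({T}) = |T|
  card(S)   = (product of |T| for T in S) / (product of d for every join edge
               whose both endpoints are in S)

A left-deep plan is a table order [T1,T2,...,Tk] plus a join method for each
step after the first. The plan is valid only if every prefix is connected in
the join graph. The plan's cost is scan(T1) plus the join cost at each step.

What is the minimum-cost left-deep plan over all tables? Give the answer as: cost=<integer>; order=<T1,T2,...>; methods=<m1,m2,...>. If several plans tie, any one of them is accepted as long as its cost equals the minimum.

Selinger DP (subsets sized 1..n):
  {C}: scan cost=120, card=120
  {A}: scan cost=60, card=60
  {B}: scan cost=400, card=400
  {AC}: card=1200; try (A,hash)→960, (C,merge)→1440, (A,merge)→1500, (C,nl_idx)→1680, (C,hash)→1800, (C,nl)→7260 …(+1); best=960 via (A,hash)
  {BC}: card=240; try (C,hash)→2480, (C,nl_idx)→3440, (B,merge)→5080, (C,merge)→5360, (B,hash)→7440, (B,nl)→48120 …(+1); best=2480 via (C,hash)
  {ABC}: card=2400; try (A,hash)→3440, (A,merge)→5060, (B,hash)→9360, (A,nl)→16880, (B,merge)→19360, (B,nl)→480960; best=3440 via (A,hash)

cost=3440; order=B,C,A; methods=hash,hash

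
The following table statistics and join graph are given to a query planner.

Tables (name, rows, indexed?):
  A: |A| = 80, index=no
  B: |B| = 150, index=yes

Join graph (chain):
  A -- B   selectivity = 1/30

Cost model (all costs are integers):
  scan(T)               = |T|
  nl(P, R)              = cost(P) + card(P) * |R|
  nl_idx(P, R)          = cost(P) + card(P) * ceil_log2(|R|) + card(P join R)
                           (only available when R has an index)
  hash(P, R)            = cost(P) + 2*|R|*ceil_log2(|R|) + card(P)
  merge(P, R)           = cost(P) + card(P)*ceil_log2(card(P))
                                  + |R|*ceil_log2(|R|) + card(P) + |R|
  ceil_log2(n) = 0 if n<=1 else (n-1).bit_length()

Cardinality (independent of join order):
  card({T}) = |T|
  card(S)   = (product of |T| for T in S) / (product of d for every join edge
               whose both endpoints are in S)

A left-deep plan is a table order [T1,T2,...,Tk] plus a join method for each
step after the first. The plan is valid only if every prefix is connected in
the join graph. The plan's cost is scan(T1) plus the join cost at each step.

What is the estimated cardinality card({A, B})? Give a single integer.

400

Tables in S: A(80), B(150)
Edges inside S: A-B(d=30)
numerator = 80 * 150 = 12000
denominator = 30 = 30
card(S) = 12000 / 30 = 400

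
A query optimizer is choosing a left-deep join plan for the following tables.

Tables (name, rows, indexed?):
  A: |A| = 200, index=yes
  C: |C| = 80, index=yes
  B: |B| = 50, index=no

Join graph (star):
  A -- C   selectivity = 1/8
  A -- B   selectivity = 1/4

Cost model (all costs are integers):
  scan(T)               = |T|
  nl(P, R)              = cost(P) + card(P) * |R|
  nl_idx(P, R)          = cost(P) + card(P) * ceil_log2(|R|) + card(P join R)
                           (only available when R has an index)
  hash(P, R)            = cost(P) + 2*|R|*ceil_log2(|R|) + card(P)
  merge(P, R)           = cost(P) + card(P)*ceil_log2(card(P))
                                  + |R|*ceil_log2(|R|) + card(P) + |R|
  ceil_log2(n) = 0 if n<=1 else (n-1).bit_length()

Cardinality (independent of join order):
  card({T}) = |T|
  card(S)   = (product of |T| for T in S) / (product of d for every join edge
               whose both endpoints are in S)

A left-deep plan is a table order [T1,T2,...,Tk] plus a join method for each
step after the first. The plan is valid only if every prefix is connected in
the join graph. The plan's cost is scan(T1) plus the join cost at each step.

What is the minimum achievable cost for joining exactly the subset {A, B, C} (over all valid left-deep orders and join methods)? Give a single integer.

4120

Selinger DP over subsets of {A,B,C}:
  {A}: scan cost=200, card=200
  {C}: scan cost=80, card=80
  {B}: scan cost=50, card=50
  {AC}: card=2000; try (C,hash)→1520, (A,merge)→2520, (C,merge)→2640, (A,nl_idx)→2720, (A,hash)→3360, (C,nl_idx)→3600 …(+2); best=1520 via (C,hash)
  {AB}: card=2500; try (B,hash)→1000, (A,merge)→2200, (B,merge)→2350, (A,nl_idx)→2950, (A,hash)→3300, (A,nl)→10050 …(+1); best=1000 via (B,hash)
  {ABC}: card=25000; try (B,hash)→4120, (C,hash)→4620, (B,merge)→25870, (C,merge)→34140, (C,nl_idx)→43500, (B,nl)→101520 …(+1); best=4120 via (B,hash)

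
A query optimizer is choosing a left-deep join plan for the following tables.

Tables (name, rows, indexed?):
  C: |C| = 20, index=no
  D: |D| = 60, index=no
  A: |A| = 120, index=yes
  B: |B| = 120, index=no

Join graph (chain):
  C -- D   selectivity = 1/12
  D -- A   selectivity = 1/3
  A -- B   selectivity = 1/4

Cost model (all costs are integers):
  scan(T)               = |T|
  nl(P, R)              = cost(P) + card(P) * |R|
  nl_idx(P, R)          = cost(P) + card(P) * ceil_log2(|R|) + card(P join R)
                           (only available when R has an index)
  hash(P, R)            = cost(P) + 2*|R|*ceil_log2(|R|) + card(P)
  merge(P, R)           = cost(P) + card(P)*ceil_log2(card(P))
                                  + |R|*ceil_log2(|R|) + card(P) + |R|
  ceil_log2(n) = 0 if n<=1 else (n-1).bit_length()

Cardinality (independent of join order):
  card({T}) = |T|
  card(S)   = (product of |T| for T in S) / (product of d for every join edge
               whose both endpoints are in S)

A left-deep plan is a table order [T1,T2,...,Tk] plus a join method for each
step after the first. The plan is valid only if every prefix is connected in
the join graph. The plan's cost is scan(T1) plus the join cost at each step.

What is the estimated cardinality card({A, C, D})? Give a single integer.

Tables in S: A(120), C(20), D(60)
Edges inside S: C-D(d=12), D-A(d=3)
numerator = 120 * 20 * 60 = 144000
denominator = 12 * 3 = 36
card(S) = 144000 / 36 = 4000

4000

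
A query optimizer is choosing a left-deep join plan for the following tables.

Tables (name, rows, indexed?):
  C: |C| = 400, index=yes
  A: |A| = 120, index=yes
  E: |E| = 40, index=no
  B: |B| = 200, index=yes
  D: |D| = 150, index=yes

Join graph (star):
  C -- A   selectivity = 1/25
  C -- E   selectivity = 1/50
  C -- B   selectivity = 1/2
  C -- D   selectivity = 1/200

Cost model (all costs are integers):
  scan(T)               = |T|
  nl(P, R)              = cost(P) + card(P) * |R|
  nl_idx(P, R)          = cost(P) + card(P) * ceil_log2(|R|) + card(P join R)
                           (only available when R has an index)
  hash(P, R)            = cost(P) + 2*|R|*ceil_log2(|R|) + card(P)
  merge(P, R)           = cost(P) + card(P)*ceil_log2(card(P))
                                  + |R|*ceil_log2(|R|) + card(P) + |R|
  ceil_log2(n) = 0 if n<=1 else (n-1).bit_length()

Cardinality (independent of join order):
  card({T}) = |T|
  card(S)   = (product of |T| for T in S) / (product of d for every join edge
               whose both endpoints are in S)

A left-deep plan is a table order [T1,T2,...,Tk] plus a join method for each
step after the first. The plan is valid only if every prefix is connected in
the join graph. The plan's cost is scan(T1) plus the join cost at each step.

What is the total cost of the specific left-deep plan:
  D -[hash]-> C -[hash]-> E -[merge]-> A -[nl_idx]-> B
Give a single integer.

step 1: scan D: cost=150, card=150
step 2: join C via hash
    card(P join C) = 150*400/(200) = 300
    cost = 150 + 2*400*9 + 150 = 7500
step 3: join E via hash
    card(P join E) = 300*40/(50) = 240
    cost = 7500 + 2*40*6 + 300 = 8280
step 4: join A via merge
    card(P join A) = 240*120/(25) = 1152
    cost = 8280 + 240*8 + 120*7 + 240 + 120 = 11400
step 5: join B via nl_idx
    card(P join B) = 1152*200/(2) = 115200
    cost = 11400 + 1152*8 + 115200 = 135816

135816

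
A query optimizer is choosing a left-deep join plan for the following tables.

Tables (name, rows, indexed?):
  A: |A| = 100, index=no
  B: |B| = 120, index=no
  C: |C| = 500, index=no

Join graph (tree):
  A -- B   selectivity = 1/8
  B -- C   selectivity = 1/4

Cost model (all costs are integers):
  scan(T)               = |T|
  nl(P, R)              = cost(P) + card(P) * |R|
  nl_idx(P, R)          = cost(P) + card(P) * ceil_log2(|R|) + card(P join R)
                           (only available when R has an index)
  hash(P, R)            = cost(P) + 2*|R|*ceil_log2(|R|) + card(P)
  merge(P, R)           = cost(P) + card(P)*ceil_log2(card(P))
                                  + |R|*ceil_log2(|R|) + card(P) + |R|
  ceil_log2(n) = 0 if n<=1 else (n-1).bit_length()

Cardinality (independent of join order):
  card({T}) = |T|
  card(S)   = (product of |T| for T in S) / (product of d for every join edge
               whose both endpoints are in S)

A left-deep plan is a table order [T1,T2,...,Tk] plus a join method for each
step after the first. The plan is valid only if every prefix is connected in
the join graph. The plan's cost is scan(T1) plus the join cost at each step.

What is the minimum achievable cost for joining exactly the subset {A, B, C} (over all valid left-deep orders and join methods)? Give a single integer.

12140

Selinger DP over subsets of {A,B,C}:
  {A}: scan cost=100, card=100
  {B}: scan cost=120, card=120
  {C}: scan cost=500, card=500
  {AB}: card=1500; try (A,hash)→1640, (B,merge)→1860, (B,hash)→1880, (A,merge)→1880, (B,nl)→12100, (A,nl)→12120; best=1640 via (A,hash)
  {BC}: card=15000; try (B,hash)→2680, (C,merge)→6080, (B,merge)→6460, (C,hash)→9240, (C,nl)→60120, (B,nl)→60500; best=2680 via (B,hash)
  {ABC}: card=187500; try (C,hash)→12140, (A,hash)→19080, (C,merge)→24640, (A,merge)→228480, (C,nl)→751640, (A,nl)→1502680; best=12140 via (C,hash)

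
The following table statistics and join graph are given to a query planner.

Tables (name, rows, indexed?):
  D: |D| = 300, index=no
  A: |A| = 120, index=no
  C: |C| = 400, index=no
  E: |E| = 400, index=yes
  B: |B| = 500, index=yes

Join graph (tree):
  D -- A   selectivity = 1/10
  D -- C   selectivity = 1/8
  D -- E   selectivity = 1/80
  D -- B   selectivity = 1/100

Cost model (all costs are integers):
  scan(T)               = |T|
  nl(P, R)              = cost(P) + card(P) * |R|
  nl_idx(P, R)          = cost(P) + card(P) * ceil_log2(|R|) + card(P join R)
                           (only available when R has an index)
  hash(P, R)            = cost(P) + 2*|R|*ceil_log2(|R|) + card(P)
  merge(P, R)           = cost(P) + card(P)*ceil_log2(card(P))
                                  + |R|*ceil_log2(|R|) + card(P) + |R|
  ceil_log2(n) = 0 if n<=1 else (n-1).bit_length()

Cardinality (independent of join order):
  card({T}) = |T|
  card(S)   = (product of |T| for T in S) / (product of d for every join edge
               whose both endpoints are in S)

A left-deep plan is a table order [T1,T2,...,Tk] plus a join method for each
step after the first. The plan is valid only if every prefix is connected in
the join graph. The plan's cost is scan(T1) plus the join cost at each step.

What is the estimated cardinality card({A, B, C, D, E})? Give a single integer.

4500000

Tables in S: A(120), B(500), C(400), D(300), E(400)
Edges inside S: D-A(d=10), D-C(d=8), D-E(d=80), D-B(d=100)
numerator = 120 * 500 * 400 * 300 * 400 = 2880000000000
denominator = 10 * 8 * 80 * 100 = 640000
card(S) = 2880000000000 / 640000 = 4500000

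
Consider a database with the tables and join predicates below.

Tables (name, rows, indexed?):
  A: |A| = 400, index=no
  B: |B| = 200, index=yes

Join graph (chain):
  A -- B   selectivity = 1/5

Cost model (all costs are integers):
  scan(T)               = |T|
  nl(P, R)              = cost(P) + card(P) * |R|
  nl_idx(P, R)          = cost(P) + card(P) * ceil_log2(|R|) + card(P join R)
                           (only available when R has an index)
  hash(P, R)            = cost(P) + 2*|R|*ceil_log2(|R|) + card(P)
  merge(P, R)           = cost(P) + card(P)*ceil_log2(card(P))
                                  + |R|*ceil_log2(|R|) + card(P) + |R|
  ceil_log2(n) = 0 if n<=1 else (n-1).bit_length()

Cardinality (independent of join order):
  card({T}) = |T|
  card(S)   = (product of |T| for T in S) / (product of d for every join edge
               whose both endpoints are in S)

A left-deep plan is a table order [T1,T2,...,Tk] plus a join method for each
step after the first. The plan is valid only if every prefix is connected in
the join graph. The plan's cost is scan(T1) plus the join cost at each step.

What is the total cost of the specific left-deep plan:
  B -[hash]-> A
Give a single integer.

7600

step 1: scan B: cost=200, card=200
step 2: join A via hash
    card(P join A) = 200*400/(5) = 16000
    cost = 200 + 2*400*9 + 200 = 7600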